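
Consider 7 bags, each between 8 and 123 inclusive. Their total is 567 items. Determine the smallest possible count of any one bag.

To make one bag as small as possible, make the other 6 as large as possible.
The other 6 can take up 6 × 123 = 738 ≥ 567 − 8, so one bag can sit at its floor of 8.
Achievable: one at 8 and the other 6 totalling 559, which fits since 6 × 8 ≤ 559 ≤ 6 × 123.

8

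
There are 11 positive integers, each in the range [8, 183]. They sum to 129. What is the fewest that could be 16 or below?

Let j be the number exceeding 16. Then the total is ≥ 17·j + 8·(11 − j) = 88 + 9j.
So 9j ≤ 41 and j ≤ 4; hence at least 11 − 4 = 7 are ≤ 16.
Exactly 7 works: 7 values at 8 and 4 at 17 total 124; raise one of the low values by 5 (still ≤ 16) to hit 129.

7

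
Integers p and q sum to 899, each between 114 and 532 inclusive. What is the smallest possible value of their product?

For a fixed sum, pq is smallest when p and q are as far apart as possible.
The extreme feasible split is p = 367, q = 532, giving pq = 195244.

195244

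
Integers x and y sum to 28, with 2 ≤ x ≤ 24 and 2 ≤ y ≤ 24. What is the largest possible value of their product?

196

For a fixed sum, the product xy is largest when x and y are as close as possible.
Taking x = 14 and y = 14 (both in [2, 24]) gives xy = 196.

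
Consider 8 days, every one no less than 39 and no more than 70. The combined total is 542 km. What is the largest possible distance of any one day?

70

To make one day as large as possible, make the other 7 as small as possible.
The other 7 contribute at least 7 × 39 = 273, leaving at most 542 − 273 = 269.
But each day is capped at 70, so the maximum is 70.
Achievable: one at 70 and the other 7 totalling 472, which fits since 7 × 39 ≤ 472 ≤ 7 × 70.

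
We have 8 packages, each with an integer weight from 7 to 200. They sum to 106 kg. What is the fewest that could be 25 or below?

Each value above 25 is at least 26, contributing at least 26 − 7 = 19 above the floor 7.
The sum exceeds the floor total 56 by 50, so at most ⌊50/19⌋ = 2 exceed 25, and at least 6 are ≤ 25.
Exactly 6 works: 6 values at 7 and 2 at 26 total 94; raise one of the low values by 12 (still ≤ 25) to hit 106.

6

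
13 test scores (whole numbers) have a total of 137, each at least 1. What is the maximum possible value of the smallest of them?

10

If every one of the 13 were at least 11, the total would be at least 13 × 11 = 143 > 137.
Achievable: 6 of them at 10 and 7 at 11 total 137.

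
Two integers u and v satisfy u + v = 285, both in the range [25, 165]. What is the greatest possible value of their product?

20306

For a fixed sum, the product uv is largest when u and v are as close as possible.
Taking u = 142 and v = 143 (both in [25, 165]) gives uv = 20306.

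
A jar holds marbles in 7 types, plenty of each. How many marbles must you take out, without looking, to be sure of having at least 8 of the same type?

50

You could draw 7 of every type without reaching 8 of any — 49 in all.
One more forces 8 of some type, so 49 + 1 = 50.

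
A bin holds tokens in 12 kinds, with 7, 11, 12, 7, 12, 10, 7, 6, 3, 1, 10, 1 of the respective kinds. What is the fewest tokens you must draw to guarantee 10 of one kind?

78

In the worst case you take as many as possible of each kind without reaching 10: 7 + 9 + 9 + 7 + 9 + 9 + 7 + 6 + 3 + 1 + 9 + 1 = 77.
The next one must give 10 of some kind, so 77 + 1 = 78.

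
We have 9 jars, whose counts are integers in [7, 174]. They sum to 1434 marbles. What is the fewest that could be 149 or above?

Each value short of 149 is at most 148, costing at least 174 − 148 = 26 against the maximum total of 1566.
We can afford to lose at most 1566 − 1434 = 132, so at most ⌊132/26⌋ = 5 fall short, and at least 4 are ≥ 149.
Exactly 4 works: 4 values at 174 and 5 at 148 total 1436; lower one of the high values by 2 (still ≥ 149) to hit 1434.

4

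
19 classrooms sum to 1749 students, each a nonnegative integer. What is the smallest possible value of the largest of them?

93

If every one of the 19 were at most 92, the total would be at most 19 × 92 = 1748 < 1749.
Taking 18 copies of 92 and 1 copy of 93 gives exactly 1749, so 93 is attained.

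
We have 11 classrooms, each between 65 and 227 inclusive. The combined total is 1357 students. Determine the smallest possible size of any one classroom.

65

Minimizing one value means maximizing the remaining 10.
The other 10 can take up 10 × 227 = 2270 ≥ 1357 − 65, so one classroom can sit at its floor of 65.
Achievable: one at 65 and the other 10 totalling 1292, which fits since 10 × 65 ≤ 1292 ≤ 10 × 227.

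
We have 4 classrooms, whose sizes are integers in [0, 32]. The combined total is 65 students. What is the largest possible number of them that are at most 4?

Each value at 4 or below falls at least 32 − 4 = 28 short of the ceiling 32.
The ceiling total is 4 × 32 = 128, and we need 65, so at most ⌊(128 − 65)/28⌋ = 2 can be that low.
k = 2 is achieved by 2 values at 4 and 2 at 32, total 72; lower one of the 32's by 7 (still > 4) to reach 65.

2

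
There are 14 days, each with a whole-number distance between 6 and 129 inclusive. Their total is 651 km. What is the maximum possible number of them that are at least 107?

5

Suppose k of them are at least 107. Those contribute at least 107 each and the other 14 − k at least 6 each.
So the total is at least 107k + 6(14 − k) = 84 + 101k. This must be ≤ 651, giving k ≤ 5.
k = 5 is achieved by 5 values at 107 and 9 at 6, total 589; add 62 to one value (staying below 107) to reach 651.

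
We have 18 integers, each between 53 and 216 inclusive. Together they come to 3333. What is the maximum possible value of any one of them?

To make one integer as large as possible, make the other 17 as small as possible.
The other 17 contribute at least 17 × 53 = 901, leaving at most 3333 − 901 = 2432.
But each integer is capped at 216, so the maximum is 216.
Achievable: one at 216 and the other 17 totalling 3117, which fits since 17 × 53 ≤ 3117 ≤ 17 × 216.

216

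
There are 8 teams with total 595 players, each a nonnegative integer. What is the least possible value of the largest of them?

Some value must be at least ⌈595/8⌉ = 75, since 8 × 74 = 592 < 595.
Achievable: 3 of them at 75 and 5 at 74 total 595.

75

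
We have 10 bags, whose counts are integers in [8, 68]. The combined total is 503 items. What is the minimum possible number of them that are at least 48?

Each value short of 48 is at most 47, costing at least 68 − 47 = 21 against the maximum total of 680.
We can afford to lose at most 680 − 503 = 177, so at most ⌊177/21⌋ = 8 fall short, and at least 2 are ≥ 48.
Exactly 2 works: 2 values at 68 and 8 at 47 total 512; lower one of the high values by 9 (still ≥ 48) to hit 503.

2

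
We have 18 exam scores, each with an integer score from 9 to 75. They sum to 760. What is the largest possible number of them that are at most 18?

10

Each value at 18 or below falls at least 75 − 18 = 57 short of the ceiling 75.
The ceiling total is 18 × 75 = 1350, and we need 760, so at most ⌊(1350 − 760)/57⌋ = 10 can be that low.
k = 10 is achieved by 10 values at 18 and 8 at 75, total 780; lower one of the 75's by 20 (still > 18) to reach 760.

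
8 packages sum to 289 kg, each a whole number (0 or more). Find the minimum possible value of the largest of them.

37

If every one of the 8 were at most 36, the total would be at most 8 × 36 = 288 < 289.
Achievable: 1 of them at 37 and 7 at 36 total 289.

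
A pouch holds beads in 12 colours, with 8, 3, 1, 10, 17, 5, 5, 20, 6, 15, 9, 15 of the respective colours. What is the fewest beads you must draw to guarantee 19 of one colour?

In the worst case you take as many as possible of each colour without reaching 19: 8 + 3 + 1 + 10 + 17 + 5 + 5 + 18 + 6 + 15 + 9 + 15 = 112.
The next one must give 19 of some colour, so 112 + 1 = 113.

113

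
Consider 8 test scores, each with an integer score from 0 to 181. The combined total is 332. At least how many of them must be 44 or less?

If only k of them are at most 44, the other 8 − k are at least 45, so the total is at least (8 − k)·45 + k·0.
This is ≤ 332, so (8 − k)·45 + 0k ≤ 332, which gives k ≥ 1.
Exactly 1 works: 1 value at 0 and 7 at 45 total 315; raise one of the low values by 17 (still ≤ 44) to hit 332.

1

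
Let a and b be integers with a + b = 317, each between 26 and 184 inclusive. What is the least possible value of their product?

For a fixed sum, ab is smallest when a and b are as far apart as possible.
The extreme feasible split is a = 133, b = 184, giving ab = 24472.

24472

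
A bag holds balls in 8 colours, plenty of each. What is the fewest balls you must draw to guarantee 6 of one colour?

You could draw 5 of every colour without reaching 6 of any — 40 in all.
One more forces 6 of some colour, so 40 + 1 = 41.

41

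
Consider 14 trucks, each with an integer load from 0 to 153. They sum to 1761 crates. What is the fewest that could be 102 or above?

7

Suppose at most 14 − j of them reach 102; then j values are ≤ 101 and the rest ≤ 153.
The total is then ≤ 101·j + 153·(14 − j) = 2142 − 52j. For this to be ≥ 1761 we need j ≤ 7, so at least 14 − 7 = 7 must reach 102.
Exactly 7 works: 7 values at 153 and 7 at 101 total 1778; lower one of the high values by 17 (still ≥ 102) to hit 1761.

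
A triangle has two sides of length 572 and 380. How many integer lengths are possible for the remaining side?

The triangle inequality gives |572 − 380| < c < 572 + 380, i.e. 192 < c < 952.
So c can be any integer from 193 to 951: 759 values.

759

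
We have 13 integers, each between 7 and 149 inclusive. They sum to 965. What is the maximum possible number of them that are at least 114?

If k of the values are ≥ 114, the total is ≥ 114k + 7(13 − k).
Setting 114k + 7(13 − k) ≤ 965 gives 107k ≤ 874, so k ≤ 8.
k = 8 is achieved by 8 values at 114 and 5 at 7, total 947; add 18 to one value (staying below 114) to reach 965.

8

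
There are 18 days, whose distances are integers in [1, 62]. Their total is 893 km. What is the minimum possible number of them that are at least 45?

Each value short of 45 is at most 44, costing at least 62 − 44 = 18 against the maximum total of 1116.
We can afford to lose at most 1116 − 893 = 223, so at most ⌊223/18⌋ = 12 fall short, and at least 6 are ≥ 45.
Exactly 6 works: 6 values at 62 and 12 at 44 total 900; lower one of the high values by 7 (still ≥ 45) to hit 893.

6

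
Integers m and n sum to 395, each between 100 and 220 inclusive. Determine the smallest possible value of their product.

38500

mn = m(395 − m) is concave in m, so over [175, 220] it is minimized at an endpoint.
At the endpoint m = 175, n = 395 − 175 = 220, so mn = 175 × 220 = 38500.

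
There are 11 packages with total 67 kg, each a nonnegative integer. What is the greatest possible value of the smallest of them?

If every one of the 11 were at least 7, the total would be at least 11 × 7 = 77 > 67.
Taking 10 copies of 6 and 1 copy of 7 gives exactly 67, so 6 is attained.

6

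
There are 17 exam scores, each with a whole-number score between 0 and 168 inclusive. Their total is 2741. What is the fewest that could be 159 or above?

If only k of them are at least 159, the other 17 − k are at most 158, so the total is at most k·168 + (17 − k)·158.
This must reach 2741, so k·168 + (17 − k)·158 ≥ 2741, giving k ≥ 6.
Exactly 6 works: 6 values at 168 and 11 at 158 total 2746; lower one of the high values by 5 (still ≥ 159) to hit 2741.

6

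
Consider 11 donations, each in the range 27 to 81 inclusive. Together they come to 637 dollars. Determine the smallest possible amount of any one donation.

27

To make one donation as small as possible, make the other 10 as large as possible.
The other 10 can take up 10 × 81 = 810 ≥ 637 − 27, so one donation can sit at its floor of 27.
Achievable: one at 27 and the other 10 totalling 610, which fits since 10 × 27 ≤ 610 ≤ 10 × 81.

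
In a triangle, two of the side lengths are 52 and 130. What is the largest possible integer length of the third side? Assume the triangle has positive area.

181

The third side must be less than 52 + 130 = 182.
The largest integer below 182 is 181.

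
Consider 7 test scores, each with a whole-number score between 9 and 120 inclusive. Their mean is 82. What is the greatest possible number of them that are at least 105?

The total is 7 × 82 = 574.
Suppose k of them are at least 105. Those contribute at least 105 each and the other 7 − k at least 9 each.
So the total is at least 105k + 9(7 − k) = 63 + 96k. This must be ≤ 574, giving k ≤ 5.
k = 5 is achieved by 5 values at 105 and 2 at 9, total 543; add 31 to one value (staying below 105) to reach 574.

5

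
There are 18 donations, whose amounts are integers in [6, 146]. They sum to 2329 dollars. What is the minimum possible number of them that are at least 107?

Each value short of 107 is at most 106, costing at least 146 − 106 = 40 against the maximum total of 2628.
We can afford to lose at most 2628 − 2329 = 299, so at most ⌊299/40⌋ = 7 fall short, and at least 11 are ≥ 107.
Exactly 11 works: 11 values at 146 and 7 at 106 total 2348; lower one of the high values by 19 (still ≥ 107) to hit 2329.

11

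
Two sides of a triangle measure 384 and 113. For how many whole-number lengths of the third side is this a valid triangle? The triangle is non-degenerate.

The triangle inequality gives |384 − 113| < c < 384 + 113, i.e. 271 < c < 497.
So c can be any integer from 272 to 496: 225 values.

225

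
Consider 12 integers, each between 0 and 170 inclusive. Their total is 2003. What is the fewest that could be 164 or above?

7

If only k of them are at least 164, the other 12 − k are at most 163, so the total is at most k·170 + (12 − k)·163.
This must reach 2003, so k·170 + (12 − k)·163 ≥ 2003, giving k ≥ 7.
Exactly 7 works: 7 values at 170 and 5 at 163 total 2005; lower one of the high values by 2 (still ≥ 164) to hit 2003.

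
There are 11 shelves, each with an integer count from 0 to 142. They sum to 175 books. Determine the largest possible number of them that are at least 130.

1

With k values at 130 or above and the rest at least 0, the sum is at least 0 + 130k.
Since the sum is 175, we need 130k ≤ 175, i.e. k ≤ 1.
k = 1 is achieved by 1 value at 130 and 10 at 0, total 130; add 45 to one value (staying below 130) to reach 175.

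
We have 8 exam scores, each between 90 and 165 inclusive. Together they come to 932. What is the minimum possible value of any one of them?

To make one score as small as possible, make the other 7 as large as possible.
The other 7 can take up 7 × 165 = 1155 ≥ 932 − 90, so one score can sit at its floor of 90.
Achievable: one at 90 and the other 7 totalling 842, which fits since 7 × 90 ≤ 842 ≤ 7 × 165.

90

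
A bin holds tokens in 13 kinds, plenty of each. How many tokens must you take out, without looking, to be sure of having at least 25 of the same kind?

313

You could draw 24 of every kind without reaching 25 of any — 312 in all.
One more forces 25 of some kind, so 312 + 1 = 313.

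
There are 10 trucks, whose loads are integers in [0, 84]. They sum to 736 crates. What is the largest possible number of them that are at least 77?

If k of the values are ≥ 77, the total is ≥ 77k + 0(10 − k).
Setting 77k + 0(10 − k) ≤ 736 gives 77k ≤ 736, so k ≤ 9.
k = 9 is achieved by 9 values at 77 and 1 at 0, total 693; add 43 to one value (staying below 77) to reach 736.

9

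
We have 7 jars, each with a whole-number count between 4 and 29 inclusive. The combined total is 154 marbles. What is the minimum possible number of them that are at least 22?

If only k of them are at least 22, the other 7 − k are at most 21, so the total is at most k·29 + (7 − k)·21.
This must reach 154, so k·29 + (7 − k)·21 ≥ 154, giving k ≥ 1.
Exactly 1 works: 1 value at 29 and 6 at 21 total 155; lower one of the high values by 1 (still ≥ 22) to hit 154.

1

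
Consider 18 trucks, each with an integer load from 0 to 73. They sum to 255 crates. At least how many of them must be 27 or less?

If only k of them are at most 27, the other 18 − k are at least 28, so the total is at least (18 − k)·28 + k·0.
This is ≤ 255, so (18 − k)·28 + 0k ≤ 255, which gives k ≥ 9.
Exactly 9 works: 9 values at 0 and 9 at 28 total 252; raise one of the low values by 3 (still ≤ 27) to hit 255.

9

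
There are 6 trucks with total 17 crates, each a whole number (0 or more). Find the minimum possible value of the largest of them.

The average is 17/6 > 2, so not all 6 can be 2 or less; the largest is ≥ 3.
Equality holds with 5 values of 3 and 1 value of 2.

3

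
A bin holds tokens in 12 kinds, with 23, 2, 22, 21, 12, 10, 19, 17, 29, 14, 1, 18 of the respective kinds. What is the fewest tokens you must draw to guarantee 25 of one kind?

In the worst case you take as many as possible of each kind without reaching 25: 23 + 2 + 22 + 21 + 12 + 10 + 19 + 17 + 24 + 14 + 1 + 18 = 183.
The next one must give 25 of some kind, so 183 + 1 = 184.

184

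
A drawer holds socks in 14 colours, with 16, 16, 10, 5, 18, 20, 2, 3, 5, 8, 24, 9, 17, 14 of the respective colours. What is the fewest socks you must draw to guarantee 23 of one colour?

166

In the worst case you take as many as possible of each colour without reaching 23: 16 + 16 + 10 + 5 + 18 + 20 + 2 + 3 + 5 + 8 + 22 + 9 + 17 + 14 = 165.
The next one must give 23 of some colour, so 165 + 1 = 166.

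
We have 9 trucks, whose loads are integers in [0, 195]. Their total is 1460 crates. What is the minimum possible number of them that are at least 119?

Suppose at most 9 − j of them reach 119; then j values are ≤ 118 and the rest ≤ 195.
The total is then ≤ 118·j + 195·(9 − j) = 1755 − 77j. For this to be ≥ 1460 we need j ≤ 3, so at least 9 − 3 = 6 must reach 119.
Exactly 6 works: 6 values at 195 and 3 at 118 total 1524; lower one of the high values by 64 (still ≥ 119) to hit 1460.

6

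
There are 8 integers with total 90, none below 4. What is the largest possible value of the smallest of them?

11

The average is 90/8 < 12, so some value is ≤ 11.
Achievable: 6 of them at 11 and 2 at 12 total 90.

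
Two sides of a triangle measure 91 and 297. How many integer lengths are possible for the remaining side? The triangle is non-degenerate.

181

The triangle inequality gives |91 − 297| < c < 91 + 297, i.e. 206 < c < 388.
So c can be any integer from 207 to 387: 181 values.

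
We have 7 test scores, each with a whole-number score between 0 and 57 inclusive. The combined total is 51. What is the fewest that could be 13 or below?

Each value above 13 is at least 14, contributing at least 14 − 0 = 14 above the floor 0.
The sum exceeds the floor total 0 by 51, so at most ⌊51/14⌋ = 3 exceed 13, and at least 4 are ≤ 13.
Exactly 4 works: 4 values at 0 and 3 at 14 total 42; raise one of the low values by 9 (still ≤ 13) to hit 51.

4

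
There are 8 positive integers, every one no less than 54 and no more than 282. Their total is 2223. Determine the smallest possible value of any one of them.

To make one integer as small as possible, make the other 7 as large as possible.
The other 7 contribute at most 7 × 282 = 1974, leaving at least 2223 − 1974 = 249.
Since 249 ≥ 54, this is achievable: one at 249 and 7 at 282.

249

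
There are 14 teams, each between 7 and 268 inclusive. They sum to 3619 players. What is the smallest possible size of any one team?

135

Minimizing one value means maximizing the remaining 13.
The other 13 contribute at most 13 × 268 = 3484, leaving at least 3619 − 3484 = 135.
Since 135 ≥ 7, this is achievable: one at 135 and 13 at 268.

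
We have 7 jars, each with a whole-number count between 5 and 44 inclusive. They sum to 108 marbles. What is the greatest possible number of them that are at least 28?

With k values at 28 or above and the rest at least 5, the sum is at least 35 + 23k.
Since the sum is 108, we need 23k ≤ 73, i.e. k ≤ 3.
k = 3 is achieved by 3 values at 28 and 4 at 5, total 104; add 4 to one value (staying below 28) to reach 108.

3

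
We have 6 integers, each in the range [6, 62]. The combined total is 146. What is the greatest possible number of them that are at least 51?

If k of the values are ≥ 51, the total is ≥ 51k + 6(6 − k).
Setting 51k + 6(6 − k) ≤ 146 gives 45k ≤ 110, so k ≤ 2.
k = 2 is achieved by 2 values at 51 and 4 at 6, total 126; add 20 to one value (staying below 51) to reach 146.

2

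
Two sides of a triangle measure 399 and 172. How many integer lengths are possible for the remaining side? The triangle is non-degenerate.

The triangle inequality gives |399 − 172| < c < 399 + 172, i.e. 227 < c < 571.
So c can be any integer from 228 to 570: 343 values.

343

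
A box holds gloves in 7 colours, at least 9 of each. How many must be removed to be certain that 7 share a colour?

43

You could draw 6 of every colour without reaching 7 of any — 42 in all.
One more forces 7 of some colour, so 42 + 1 = 43.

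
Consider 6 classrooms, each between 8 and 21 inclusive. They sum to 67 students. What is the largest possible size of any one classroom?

21

To make one classroom as large as possible, make the other 5 as small as possible.
The other 5 contribute at least 5 × 8 = 40, leaving at most 67 − 40 = 27.
But each classroom is capped at 21, so the maximum is 21.
Achievable: one at 21 and the other 5 totalling 46, which fits since 5 × 8 ≤ 46 ≤ 5 × 21.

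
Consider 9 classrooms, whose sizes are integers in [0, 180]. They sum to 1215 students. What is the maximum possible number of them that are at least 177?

6

With k values at 177 or above and the rest at least 0, the sum is at least 0 + 177k.
Since the sum is 1215, we need 177k ≤ 1215, i.e. k ≤ 6.
k = 6 is achieved by 6 values at 177 and 3 at 0, total 1062; add 153 to one value (staying below 177) to reach 1215.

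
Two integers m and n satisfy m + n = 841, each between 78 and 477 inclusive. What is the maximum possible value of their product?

mn = m(841 − m) is maximized when m is as near 841/2 as the bounds allow.
Taking m = 420 and n = 421 (both in [78, 477]) gives mn = 176820.

176820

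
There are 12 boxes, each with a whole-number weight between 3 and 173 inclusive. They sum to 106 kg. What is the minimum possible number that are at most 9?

2

If only k of them are at most 9, the other 12 − k are at least 10, so the total is at least (12 − k)·10 + k·3.
This is ≤ 106, so (12 − k)·10 + 3k ≤ 106, which gives k ≥ 2.
Exactly 2 works: 2 values at 3 and 10 at 10 total 106.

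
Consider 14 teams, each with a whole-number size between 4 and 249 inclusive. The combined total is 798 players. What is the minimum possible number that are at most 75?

Each value above 75 is at least 76, contributing at least 76 − 4 = 72 above the floor 4.
The sum exceeds the floor total 56 by 742, so at most ⌊742/72⌋ = 10 exceed 75, and at least 4 are ≤ 75.
Exactly 4 works: 4 values at 4 and 10 at 76 total 776; raise one of the low values by 22 (still ≤ 75) to hit 798.

4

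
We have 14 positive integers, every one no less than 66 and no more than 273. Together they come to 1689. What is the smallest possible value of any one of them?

66

Minimizing one value means maximizing the remaining 13.
The other 13 can take up 13 × 273 = 3549 ≥ 1689 − 66, so one integer can sit at its floor of 66.
Achievable: one at 66 and the other 13 totalling 1623, which fits since 13 × 66 ≤ 1623 ≤ 13 × 273.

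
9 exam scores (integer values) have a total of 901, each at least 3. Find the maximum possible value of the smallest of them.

100

If every one of the 9 were at least 101, the total would be at least 9 × 101 = 909 > 901.
Taking 8 copies of 100 and 1 copy of 101 gives exactly 901, so 100 is attained.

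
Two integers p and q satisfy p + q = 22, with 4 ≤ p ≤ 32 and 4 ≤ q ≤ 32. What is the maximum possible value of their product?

121

For a fixed sum, the product pq is largest when p and q are as close as possible.
Taking p = 11 and q = 11 (both in [4, 32]) gives pq = 121.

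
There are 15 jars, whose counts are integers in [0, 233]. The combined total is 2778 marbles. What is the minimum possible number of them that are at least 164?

5

Suppose at most 15 − j of them reach 164; then j values are ≤ 163 and the rest ≤ 233.
The total is then ≤ 163·j + 233·(15 − j) = 3495 − 70j. For this to be ≥ 2778 we need j ≤ 10, so at least 15 − 10 = 5 must reach 164.
Exactly 5 works: 5 values at 233 and 10 at 163 total 2795; lower one of the high values by 17 (still ≥ 164) to hit 2778.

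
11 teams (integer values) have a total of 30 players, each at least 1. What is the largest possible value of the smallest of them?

2

If every one of the 11 were at least 3, the total would be at least 11 × 3 = 33 > 30.
Achievable: 3 of them at 2 and 8 at 3 total 30.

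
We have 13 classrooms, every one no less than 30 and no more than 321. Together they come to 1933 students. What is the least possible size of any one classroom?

To make one classroom as small as possible, make the other 12 as large as possible.
The other 12 can take up 12 × 321 = 3852 ≥ 1933 − 30, so one classroom can sit at its floor of 30.
Achievable: one at 30 and the other 12 totalling 1903, which fits since 12 × 30 ≤ 1903 ≤ 12 × 321.

30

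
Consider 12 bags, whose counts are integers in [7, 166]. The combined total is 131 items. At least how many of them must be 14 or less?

7

Each value above 14 is at least 15, contributing at least 15 − 7 = 8 above the floor 7.
The sum exceeds the floor total 84 by 47, so at most ⌊47/8⌋ = 5 exceed 14, and at least 7 are ≤ 14.
Exactly 7 works: 7 values at 7 and 5 at 15 total 124; raise one of the low values by 7 (still ≤ 14) to hit 131.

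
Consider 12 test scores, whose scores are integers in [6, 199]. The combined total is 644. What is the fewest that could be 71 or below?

4

Each value above 71 is at least 72, contributing at least 72 − 6 = 66 above the floor 6.
The sum exceeds the floor total 72 by 572, so at most ⌊572/66⌋ = 8 exceed 71, and at least 4 are ≤ 71.
Exactly 4 works: 4 values at 6 and 8 at 72 total 600; raise one of the low values by 44 (still ≤ 71) to hit 644.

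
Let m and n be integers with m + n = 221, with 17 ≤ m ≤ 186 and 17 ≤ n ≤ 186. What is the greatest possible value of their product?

With m + n fixed, mn peaks when the two are closest together.
Taking m = 110 and n = 111 (both in [17, 186]) gives mn = 12210.

12210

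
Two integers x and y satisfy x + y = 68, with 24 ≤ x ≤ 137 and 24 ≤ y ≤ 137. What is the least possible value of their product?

1056

xy = x(68 − x) is concave in x, so over [24, 44] it is minimized at an endpoint.
The extreme feasible split is x = 24, y = 44, giving xy = 1056.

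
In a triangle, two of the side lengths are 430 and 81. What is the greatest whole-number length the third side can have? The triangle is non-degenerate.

510

The third side must be less than 430 + 81 = 511.
The largest integer below 511 is 510.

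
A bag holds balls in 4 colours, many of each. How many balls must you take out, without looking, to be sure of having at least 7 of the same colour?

In the worst case you draw 6 of each of the 4 colours: 4 × 6 = 24.
One more forces 7 of some colour, so 24 + 1 = 25.

25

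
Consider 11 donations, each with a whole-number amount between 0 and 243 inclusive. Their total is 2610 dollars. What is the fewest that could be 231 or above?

Suppose at most 11 − j of them reach 231; then j values are ≤ 230 and the rest ≤ 243.
The total is then ≤ 230·j + 243·(11 − j) = 2673 − 13j. For this to be ≥ 2610 we need j ≤ 4, so at least 11 − 4 = 7 must reach 231.
Exactly 7 works: 7 values at 243 and 4 at 230 total 2621; lower one of the high values by 11 (still ≥ 231) to hit 2610.

7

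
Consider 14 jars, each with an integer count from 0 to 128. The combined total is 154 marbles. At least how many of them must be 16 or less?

If only k of them are at most 16, the other 14 − k are at least 17, so the total is at least (14 − k)·17 + k·0.
This is ≤ 154, so (14 − k)·17 + 0k ≤ 154, which gives k ≥ 5.
Exactly 5 works: 5 values at 0 and 9 at 17 total 153; raise one of the low values by 1 (still ≤ 16) to hit 154.

5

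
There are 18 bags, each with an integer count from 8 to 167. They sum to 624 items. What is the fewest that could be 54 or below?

8

Each value above 54 is at least 55, contributing at least 55 − 8 = 47 above the floor 8.
The sum exceeds the floor total 144 by 480, so at most ⌊480/47⌋ = 10 exceed 54, and at least 8 are ≤ 54.
Exactly 8 works: 8 values at 8 and 10 at 55 total 614; raise one of the low values by 10 (still ≤ 54) to hit 624.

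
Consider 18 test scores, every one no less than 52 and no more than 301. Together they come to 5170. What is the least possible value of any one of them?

Minimizing one value means maximizing the remaining 17.
The other 17 contribute at most 17 × 301 = 5117, leaving at least 5170 − 5117 = 53.
Since 53 ≥ 52, this is achievable: one at 53 and 17 at 301.

53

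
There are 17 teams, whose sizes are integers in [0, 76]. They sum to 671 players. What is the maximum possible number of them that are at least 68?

9

If k of the values are ≥ 68, the total is ≥ 68k + 0(17 − k).
Setting 68k + 0(17 − k) ≤ 671 gives 68k ≤ 671, so k ≤ 9.
k = 9 is achieved by 9 values at 68 and 8 at 0, total 612; add 59 to one value (staying below 68) to reach 671.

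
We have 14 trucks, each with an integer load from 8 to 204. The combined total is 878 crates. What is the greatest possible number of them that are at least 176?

4

Suppose k of them are at least 176. Those contribute at least 176 each and the other 14 − k at least 8 each.
So the total is at least 176k + 8(14 − k) = 112 + 168k. This must be ≤ 878, giving k ≤ 4.
k = 4 is achieved by 4 values at 176 and 10 at 8, total 784; add 94 to one value (staying below 176) to reach 878.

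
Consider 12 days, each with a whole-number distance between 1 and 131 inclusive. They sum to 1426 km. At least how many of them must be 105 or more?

7

Suppose at most 12 − j of them reach 105; then j values are ≤ 104 and the rest ≤ 131.
The total is then ≤ 104·j + 131·(12 − j) = 1572 − 27j. For this to be ≥ 1426 we need j ≤ 5, so at least 12 − 5 = 7 must reach 105.
Exactly 7 works: 7 values at 131 and 5 at 104 total 1437; lower one of the high values by 11 (still ≥ 105) to hit 1426.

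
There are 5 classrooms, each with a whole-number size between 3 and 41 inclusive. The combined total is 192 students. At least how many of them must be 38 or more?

Each value short of 38 is at most 37, costing at least 41 − 37 = 4 against the maximum total of 205.
We can afford to lose at most 205 − 192 = 13, so at most ⌊13/4⌋ = 3 fall short, and at least 2 are ≥ 38.
Exactly 2 works: 2 values at 41 and 3 at 37 total 193; lower one of the high values by 1 (still ≥ 38) to hit 192.

2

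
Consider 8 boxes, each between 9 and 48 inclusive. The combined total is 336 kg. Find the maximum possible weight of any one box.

To make one box as large as possible, make the other 7 as small as possible.
The other 7 contribute at least 7 × 9 = 63, leaving at most 336 − 63 = 273.
But each box is capped at 48, so the maximum is 48.
Achievable: one at 48 and the other 7 totalling 288, which fits since 7 × 9 ≤ 288 ≤ 7 × 48.

48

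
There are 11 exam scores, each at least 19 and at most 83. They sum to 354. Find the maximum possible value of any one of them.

83

To make one score as large as possible, make the other 10 as small as possible.
The other 10 contribute at least 10 × 19 = 190, leaving at most 354 − 190 = 164.
But each score is capped at 83, so the maximum is 83.
Achievable: one at 83 and the other 10 totalling 271, which fits since 10 × 19 ≤ 271 ≤ 10 × 83.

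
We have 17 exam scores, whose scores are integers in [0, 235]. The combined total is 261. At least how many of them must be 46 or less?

12

If only k of them are at most 46, the other 17 − k are at least 47, so the total is at least (17 − k)·47 + k·0.
This is ≤ 261, so (17 − k)·47 + 0k ≤ 261, which gives k ≥ 12.
Exactly 12 works: 12 values at 0 and 5 at 47 total 235; raise one of the low values by 26 (still ≤ 46) to hit 261.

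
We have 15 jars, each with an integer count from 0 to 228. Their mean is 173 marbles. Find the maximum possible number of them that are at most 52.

4

The total is 15 × 173 = 2595.
Suppose k of them are at most 52. Those contribute at most 52 each and the rest at most 228 each.
So the total is at most 52k + 228(15 − k) = 3420 − 176k. This must still be ≥ 2595, so k ≤ 4.
k = 4 is achieved by 4 values at 52 and 11 at 228, total 2716; lower one of the 228's by 121 (still > 52) to reach 2595.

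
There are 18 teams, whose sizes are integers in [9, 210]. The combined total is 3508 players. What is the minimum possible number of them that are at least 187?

If only k of them are at least 187, the other 18 − k are at most 186, so the total is at most k·210 + (18 − k)·186.
This must reach 3508, so k·210 + (18 − k)·186 ≥ 3508, giving k ≥ 7.
Exactly 7 works: 7 values at 210 and 11 at 186 total 3516; lower one of the high values by 8 (still ≥ 187) to hit 3508.

7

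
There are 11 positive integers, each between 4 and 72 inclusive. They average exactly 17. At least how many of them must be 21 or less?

The total is 11 × 17 = 187.
If only k of them are at most 21, the other 11 − k are at least 22, so the total is at least (11 − k)·22 + k·4.
This is ≤ 187, so (11 − k)·22 + 4k ≤ 187, which gives k ≥ 4.
Exactly 4 works: 4 values at 4 and 7 at 22 total 170; raise one of the low values by 17 (still ≤ 21) to hit 187.

4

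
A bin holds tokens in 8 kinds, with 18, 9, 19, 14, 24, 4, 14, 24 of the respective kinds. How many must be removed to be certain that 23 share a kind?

123

In the worst case you take as many as possible of each kind without reaching 23: 18 + 9 + 19 + 14 + 22 + 4 + 14 + 22 = 122.
The next one must give 23 of some kind, so 122 + 1 = 123.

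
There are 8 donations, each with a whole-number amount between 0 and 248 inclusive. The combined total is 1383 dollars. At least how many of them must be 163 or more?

Suppose at most 8 − j of them reach 163; then j values are ≤ 162 and the rest ≤ 248.
The total is then ≤ 162·j + 248·(8 − j) = 1984 − 86j. For this to be ≥ 1383 we need j ≤ 6, so at least 8 − 6 = 2 must reach 163.
Exactly 2 works: 2 values at 248 and 6 at 162 total 1468; lower one of the high values by 85 (still ≥ 163) to hit 1383.

2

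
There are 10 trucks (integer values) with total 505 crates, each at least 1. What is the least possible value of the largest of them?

51

If every one of the 10 were at most 50, the total would be at most 10 × 50 = 500 < 505.
Equality holds with 5 values of 51 and 5 values of 50.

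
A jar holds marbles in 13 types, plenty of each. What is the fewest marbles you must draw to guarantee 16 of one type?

In the worst case you draw 15 of each of the 13 types: 13 × 15 = 195.
One more forces 16 of some type, so 195 + 1 = 196.

196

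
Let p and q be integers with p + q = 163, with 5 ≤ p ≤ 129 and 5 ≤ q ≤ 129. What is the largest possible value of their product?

6642

For a fixed sum, the product pq is largest when p and q are as close as possible.
Taking p = 81 and q = 82 (both in [5, 129]) gives pq = 6642.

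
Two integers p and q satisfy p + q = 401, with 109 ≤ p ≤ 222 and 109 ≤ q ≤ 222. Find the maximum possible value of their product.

40200

For a fixed sum, the product pq is largest when p and q are as close as possible.
Taking p = 200 and q = 201 (both in [109, 222]) gives pq = 40200.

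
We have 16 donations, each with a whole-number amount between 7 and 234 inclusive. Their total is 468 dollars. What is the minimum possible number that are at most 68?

11

Each value above 68 is at least 69, contributing at least 69 − 7 = 62 above the floor 7.
The sum exceeds the floor total 112 by 356, so at most ⌊356/62⌋ = 5 exceed 68, and at least 11 are ≤ 68.
Exactly 11 works: 11 values at 7 and 5 at 69 total 422; raise one of the low values by 46 (still ≤ 68) to hit 468.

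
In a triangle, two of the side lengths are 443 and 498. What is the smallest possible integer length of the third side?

The third side must exceed |443 − 498| = 55.
The smallest integer above 55 is 56.

56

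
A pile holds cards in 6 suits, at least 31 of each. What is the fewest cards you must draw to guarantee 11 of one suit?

You could draw 10 of every suit without reaching 11 of any — 60 in all.
One more forces 11 of some suit, so 60 + 1 = 61.

61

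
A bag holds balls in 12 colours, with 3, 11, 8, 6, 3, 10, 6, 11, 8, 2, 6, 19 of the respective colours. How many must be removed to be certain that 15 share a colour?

89

In the worst case you take as many as possible of each colour without reaching 15: 3 + 11 + 8 + 6 + 3 + 10 + 6 + 11 + 8 + 2 + 6 + 14 = 88.
The next one must give 15 of some colour, so 88 + 1 = 89.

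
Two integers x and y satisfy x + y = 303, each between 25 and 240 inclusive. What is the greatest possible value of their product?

22952

With x + y fixed, xy peaks when the two are closest together.
Taking x = 151 and y = 152 (both in [25, 240]) gives xy = 22952.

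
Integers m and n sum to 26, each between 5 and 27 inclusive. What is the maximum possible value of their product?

For a fixed sum, the product mn is largest when m and n are as close as possible.
Taking m = 13 and n = 13 (both in [5, 27]) gives mn = 169.

169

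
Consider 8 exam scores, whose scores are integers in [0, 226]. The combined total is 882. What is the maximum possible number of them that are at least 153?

If k of the values are ≥ 153, the total is ≥ 153k + 0(8 − k).
Setting 153k + 0(8 − k) ≤ 882 gives 153k ≤ 882, so k ≤ 5.
k = 5 is achieved by 5 values at 153 and 3 at 0, total 765; add 117 to one value (staying below 153) to reach 882.

5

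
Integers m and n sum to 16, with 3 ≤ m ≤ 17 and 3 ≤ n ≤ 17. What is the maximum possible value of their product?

For a fixed sum, the product mn is largest when m and n are as close as possible.
Taking m = 8 and n = 8 (both in [3, 17]) gives mn = 64.

64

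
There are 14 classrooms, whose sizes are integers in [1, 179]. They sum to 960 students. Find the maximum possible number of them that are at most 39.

11

Each value at 39 or below falls at least 179 − 39 = 140 short of the ceiling 179.
The ceiling total is 14 × 179 = 2506, and we need 960, so at most ⌊(2506 − 960)/140⌋ = 11 can be that low.
k = 11 is achieved by 11 values at 39 and 3 at 179, total 966; lower one of the 179's by 6 (still > 39) to reach 960.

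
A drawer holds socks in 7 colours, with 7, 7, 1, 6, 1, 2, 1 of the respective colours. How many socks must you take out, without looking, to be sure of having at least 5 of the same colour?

In the worst case you take as many as possible of each colour without reaching 5: 4 + 4 + 1 + 4 + 1 + 2 + 1 = 17.
The next one must give 5 of some colour, so 17 + 1 = 18.

18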